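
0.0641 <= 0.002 False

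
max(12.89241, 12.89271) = 12.89271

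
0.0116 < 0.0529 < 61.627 True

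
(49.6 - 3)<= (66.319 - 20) False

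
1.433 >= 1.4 True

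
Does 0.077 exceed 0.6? No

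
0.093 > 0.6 False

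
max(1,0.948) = 1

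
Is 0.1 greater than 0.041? Yes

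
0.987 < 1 True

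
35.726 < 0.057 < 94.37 False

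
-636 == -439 False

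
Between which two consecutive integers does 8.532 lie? 8 and 9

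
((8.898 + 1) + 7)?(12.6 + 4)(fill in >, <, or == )>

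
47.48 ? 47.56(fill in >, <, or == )<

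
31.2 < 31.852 True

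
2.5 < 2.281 False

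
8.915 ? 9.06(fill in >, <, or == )<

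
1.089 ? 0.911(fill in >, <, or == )>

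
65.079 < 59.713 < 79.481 False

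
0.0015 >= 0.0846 False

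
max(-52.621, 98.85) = 98.85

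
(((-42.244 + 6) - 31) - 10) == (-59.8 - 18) False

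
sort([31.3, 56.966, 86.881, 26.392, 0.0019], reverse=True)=[86.881, 56.966, 31.3, 26.392, 0.0019]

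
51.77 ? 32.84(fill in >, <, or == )>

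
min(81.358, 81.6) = 81.358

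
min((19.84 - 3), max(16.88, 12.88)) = 16.84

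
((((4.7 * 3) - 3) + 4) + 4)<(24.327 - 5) True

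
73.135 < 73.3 True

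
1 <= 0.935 False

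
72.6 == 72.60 True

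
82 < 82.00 False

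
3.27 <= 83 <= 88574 True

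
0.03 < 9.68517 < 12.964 True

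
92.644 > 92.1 True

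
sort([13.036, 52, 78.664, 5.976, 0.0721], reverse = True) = [78.664, 52, 13.036, 5.976, 0.0721]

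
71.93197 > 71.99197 False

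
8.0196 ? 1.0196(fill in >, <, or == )>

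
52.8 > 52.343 True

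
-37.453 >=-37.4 False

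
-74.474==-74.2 False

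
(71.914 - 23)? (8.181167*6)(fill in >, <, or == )<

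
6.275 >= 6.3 False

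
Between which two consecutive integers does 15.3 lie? 15 and 16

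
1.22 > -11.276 True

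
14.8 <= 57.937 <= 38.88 False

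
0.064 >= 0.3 False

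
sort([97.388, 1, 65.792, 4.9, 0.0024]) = [0.0024, 1, 4.9, 65.792, 97.388]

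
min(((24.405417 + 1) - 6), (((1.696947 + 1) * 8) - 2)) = 19.405417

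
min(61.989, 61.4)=61.4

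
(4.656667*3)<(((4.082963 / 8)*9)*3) False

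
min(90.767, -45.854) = -45.854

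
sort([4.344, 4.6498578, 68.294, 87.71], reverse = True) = [87.71, 68.294, 4.6498578, 4.344]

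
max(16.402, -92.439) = 16.402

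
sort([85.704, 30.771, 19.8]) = [19.8, 30.771, 85.704]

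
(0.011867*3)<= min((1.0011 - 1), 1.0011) False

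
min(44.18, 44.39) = 44.18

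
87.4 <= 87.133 False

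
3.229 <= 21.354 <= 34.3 True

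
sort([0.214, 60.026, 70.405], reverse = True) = [70.405, 60.026, 0.214]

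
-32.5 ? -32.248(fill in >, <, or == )<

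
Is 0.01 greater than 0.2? No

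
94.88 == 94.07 False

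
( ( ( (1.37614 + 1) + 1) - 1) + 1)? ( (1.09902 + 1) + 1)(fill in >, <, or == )>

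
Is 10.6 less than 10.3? No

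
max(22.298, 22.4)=22.4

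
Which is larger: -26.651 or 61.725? 61.725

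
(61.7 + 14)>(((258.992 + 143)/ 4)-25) True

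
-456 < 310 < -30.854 False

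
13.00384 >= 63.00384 False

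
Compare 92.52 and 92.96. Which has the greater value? 92.96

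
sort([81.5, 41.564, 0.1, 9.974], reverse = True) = [81.5, 41.564, 9.974, 0.1]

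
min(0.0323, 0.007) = 0.007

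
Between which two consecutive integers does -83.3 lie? -84 and -83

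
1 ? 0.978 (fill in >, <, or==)>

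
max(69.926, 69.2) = 69.926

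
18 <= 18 True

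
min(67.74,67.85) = 67.74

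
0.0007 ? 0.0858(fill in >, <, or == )<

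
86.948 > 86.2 True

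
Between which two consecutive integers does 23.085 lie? 23 and 24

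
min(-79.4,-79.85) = -79.85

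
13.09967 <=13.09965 False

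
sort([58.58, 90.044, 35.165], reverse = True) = [90.044, 58.58, 35.165]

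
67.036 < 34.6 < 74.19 False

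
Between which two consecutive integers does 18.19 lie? 18 and 19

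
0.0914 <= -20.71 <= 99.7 False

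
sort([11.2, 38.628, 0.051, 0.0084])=[0.0084, 0.051, 11.2, 38.628]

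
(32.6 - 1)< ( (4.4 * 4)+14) False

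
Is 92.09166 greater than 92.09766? No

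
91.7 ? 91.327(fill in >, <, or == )>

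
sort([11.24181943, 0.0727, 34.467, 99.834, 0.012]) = [0.012, 0.0727, 11.24181943, 34.467, 99.834]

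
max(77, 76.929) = 77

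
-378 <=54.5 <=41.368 False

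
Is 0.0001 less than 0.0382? Yes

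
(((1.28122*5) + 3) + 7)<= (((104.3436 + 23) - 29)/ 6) False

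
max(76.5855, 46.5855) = 76.5855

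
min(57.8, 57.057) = 57.057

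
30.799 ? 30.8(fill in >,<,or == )<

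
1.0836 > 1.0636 True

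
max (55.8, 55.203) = 55.8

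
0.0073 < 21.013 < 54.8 True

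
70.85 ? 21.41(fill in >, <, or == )>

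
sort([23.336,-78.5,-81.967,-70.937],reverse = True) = [23.336,-70.937,-78.5,-81.967]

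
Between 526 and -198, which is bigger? 526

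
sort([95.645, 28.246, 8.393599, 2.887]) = [2.887, 8.393599, 28.246, 95.645]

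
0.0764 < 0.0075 False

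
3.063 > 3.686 False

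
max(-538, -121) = -121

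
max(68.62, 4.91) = 68.62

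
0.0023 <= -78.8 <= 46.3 False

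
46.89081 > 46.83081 True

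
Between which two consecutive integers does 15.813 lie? 15 and 16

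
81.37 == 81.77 False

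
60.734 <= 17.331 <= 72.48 False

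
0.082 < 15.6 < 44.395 True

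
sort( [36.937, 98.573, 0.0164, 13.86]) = [0.0164, 13.86, 36.937, 98.573]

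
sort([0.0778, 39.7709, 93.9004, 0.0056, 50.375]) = [0.0056, 0.0778, 39.7709, 50.375, 93.9004]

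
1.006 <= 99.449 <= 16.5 False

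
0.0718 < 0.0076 False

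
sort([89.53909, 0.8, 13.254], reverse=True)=[89.53909, 13.254, 0.8]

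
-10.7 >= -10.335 False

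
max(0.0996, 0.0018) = 0.0996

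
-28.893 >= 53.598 False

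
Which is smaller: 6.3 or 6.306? 6.3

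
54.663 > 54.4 True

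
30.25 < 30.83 True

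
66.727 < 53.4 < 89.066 False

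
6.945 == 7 False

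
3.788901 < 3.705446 False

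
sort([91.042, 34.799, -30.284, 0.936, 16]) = [-30.284, 0.936, 16, 34.799, 91.042]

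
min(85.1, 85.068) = 85.068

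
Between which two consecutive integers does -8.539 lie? -9 and -8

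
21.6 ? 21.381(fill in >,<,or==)>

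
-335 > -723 True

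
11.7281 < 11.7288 True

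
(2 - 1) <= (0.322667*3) False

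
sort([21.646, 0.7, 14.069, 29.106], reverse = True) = [29.106, 21.646, 14.069, 0.7]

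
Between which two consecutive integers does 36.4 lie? 36 and 37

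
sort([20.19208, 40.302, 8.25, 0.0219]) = [0.0219, 8.25, 20.19208, 40.302]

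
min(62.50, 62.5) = 62.50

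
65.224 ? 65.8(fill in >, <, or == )<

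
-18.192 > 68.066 False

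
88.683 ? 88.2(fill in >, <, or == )>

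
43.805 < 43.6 False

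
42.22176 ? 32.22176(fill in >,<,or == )>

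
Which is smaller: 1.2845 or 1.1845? 1.1845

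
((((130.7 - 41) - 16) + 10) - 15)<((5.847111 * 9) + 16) False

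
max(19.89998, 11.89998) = 19.89998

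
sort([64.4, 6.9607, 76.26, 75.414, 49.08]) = [6.9607, 49.08, 64.4, 75.414, 76.26]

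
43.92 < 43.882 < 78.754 False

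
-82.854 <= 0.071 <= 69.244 True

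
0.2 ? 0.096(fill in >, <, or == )>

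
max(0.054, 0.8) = 0.8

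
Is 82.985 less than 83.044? Yes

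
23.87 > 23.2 True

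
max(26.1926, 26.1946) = 26.1946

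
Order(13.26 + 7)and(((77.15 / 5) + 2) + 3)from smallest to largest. (13.26 + 7), (((77.15 / 5) + 2) + 3)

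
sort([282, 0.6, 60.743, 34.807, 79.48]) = [0.6, 34.807, 60.743, 79.48, 282]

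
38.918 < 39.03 True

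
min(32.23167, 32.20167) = 32.20167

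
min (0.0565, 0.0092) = 0.0092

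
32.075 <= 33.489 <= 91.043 True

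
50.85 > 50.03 True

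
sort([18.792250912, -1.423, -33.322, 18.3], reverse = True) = [18.792250912, 18.3, -1.423, -33.322]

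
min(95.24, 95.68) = 95.24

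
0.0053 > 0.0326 False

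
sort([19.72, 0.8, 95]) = [0.8, 19.72, 95]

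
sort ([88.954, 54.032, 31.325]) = [31.325, 54.032, 88.954]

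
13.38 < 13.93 True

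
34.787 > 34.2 True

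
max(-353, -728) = -353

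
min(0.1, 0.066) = 0.066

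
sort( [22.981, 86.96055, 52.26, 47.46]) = [22.981, 47.46, 52.26, 86.96055]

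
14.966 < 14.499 False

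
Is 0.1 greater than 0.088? Yes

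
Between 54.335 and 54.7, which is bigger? 54.7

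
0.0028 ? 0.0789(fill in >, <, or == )<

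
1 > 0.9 True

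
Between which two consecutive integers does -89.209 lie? -90 and -89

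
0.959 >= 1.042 False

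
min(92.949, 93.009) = 92.949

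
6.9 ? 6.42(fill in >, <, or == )>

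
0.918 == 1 False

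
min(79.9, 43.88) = 43.88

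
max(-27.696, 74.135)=74.135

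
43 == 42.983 False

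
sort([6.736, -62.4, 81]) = [-62.4, 6.736, 81]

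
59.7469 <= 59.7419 False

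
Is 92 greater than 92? No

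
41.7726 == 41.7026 False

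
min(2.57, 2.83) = 2.57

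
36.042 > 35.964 True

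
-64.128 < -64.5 False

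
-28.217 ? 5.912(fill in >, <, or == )<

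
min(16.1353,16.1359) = 16.1353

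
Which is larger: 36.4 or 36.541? 36.541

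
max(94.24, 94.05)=94.24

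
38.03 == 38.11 False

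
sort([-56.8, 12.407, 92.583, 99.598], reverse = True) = [99.598, 92.583, 12.407, -56.8]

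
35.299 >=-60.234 True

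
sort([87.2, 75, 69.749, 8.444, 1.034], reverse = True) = [87.2, 75, 69.749, 8.444, 1.034]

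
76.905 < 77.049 True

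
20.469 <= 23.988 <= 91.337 True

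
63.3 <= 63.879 True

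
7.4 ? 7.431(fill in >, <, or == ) <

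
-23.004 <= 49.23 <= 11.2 False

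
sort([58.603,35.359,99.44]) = [35.359,58.603,99.44]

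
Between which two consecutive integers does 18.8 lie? 18 and 19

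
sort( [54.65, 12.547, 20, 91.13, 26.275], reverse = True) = [91.13, 54.65, 26.275, 20, 12.547]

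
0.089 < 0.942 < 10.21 True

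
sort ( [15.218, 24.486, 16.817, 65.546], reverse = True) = [65.546, 24.486, 16.817, 15.218]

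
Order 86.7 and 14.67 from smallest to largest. 14.67, 86.7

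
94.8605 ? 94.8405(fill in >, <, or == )>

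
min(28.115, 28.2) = 28.115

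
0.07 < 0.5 True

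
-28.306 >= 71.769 False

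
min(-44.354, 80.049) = -44.354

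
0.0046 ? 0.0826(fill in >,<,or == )<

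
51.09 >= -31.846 True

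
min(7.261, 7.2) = 7.2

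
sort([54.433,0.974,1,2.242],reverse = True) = [54.433,2.242,1,0.974]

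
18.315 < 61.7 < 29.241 False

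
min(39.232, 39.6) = 39.232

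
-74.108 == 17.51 False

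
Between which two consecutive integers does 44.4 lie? 44 and 45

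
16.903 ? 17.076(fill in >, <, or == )<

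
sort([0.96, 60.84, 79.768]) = [0.96, 60.84, 79.768]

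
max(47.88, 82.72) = 82.72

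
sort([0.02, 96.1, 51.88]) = [0.02, 51.88, 96.1]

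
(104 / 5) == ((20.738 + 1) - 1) False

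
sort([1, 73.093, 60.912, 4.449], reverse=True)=[73.093, 60.912, 4.449, 1]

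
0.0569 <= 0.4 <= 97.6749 True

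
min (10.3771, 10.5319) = 10.3771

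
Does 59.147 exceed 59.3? No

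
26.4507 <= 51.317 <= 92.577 True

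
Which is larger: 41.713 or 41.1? 41.713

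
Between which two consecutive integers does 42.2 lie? 42 and 43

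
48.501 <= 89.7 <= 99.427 True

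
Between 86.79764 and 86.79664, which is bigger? 86.79764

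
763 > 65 True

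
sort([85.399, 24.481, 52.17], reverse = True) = [85.399, 52.17, 24.481]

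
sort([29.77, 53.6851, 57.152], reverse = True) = [57.152, 53.6851, 29.77]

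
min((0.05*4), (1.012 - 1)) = 0.012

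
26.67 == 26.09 False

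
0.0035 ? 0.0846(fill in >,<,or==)<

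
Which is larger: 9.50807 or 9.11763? 9.50807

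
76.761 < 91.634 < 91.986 True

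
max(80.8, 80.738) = 80.8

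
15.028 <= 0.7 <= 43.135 False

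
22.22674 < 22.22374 False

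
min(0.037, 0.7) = 0.037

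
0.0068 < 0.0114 True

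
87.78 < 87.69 False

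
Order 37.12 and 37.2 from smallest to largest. 37.12,37.2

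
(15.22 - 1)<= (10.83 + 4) True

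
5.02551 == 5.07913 False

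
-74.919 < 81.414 True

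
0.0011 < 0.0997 True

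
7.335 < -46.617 False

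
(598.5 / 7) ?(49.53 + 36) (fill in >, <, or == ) <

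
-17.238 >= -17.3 True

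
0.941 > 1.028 False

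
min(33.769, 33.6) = 33.6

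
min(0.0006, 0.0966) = 0.0006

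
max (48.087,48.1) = 48.1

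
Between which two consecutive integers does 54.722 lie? 54 and 55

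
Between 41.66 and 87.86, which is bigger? 87.86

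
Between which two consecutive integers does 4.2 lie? 4 and 5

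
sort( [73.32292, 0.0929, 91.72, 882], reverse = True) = [882, 91.72, 73.32292, 0.0929]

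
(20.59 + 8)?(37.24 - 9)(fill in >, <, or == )>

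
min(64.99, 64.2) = 64.2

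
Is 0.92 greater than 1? No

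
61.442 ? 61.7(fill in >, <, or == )<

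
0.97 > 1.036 False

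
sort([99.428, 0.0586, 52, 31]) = [0.0586, 31, 52, 99.428]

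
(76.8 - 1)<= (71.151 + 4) False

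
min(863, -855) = -855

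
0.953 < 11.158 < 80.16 True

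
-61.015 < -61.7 False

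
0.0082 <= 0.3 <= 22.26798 True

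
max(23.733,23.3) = 23.733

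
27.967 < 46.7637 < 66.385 True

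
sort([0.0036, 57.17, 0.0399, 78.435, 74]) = [0.0036, 0.0399, 57.17, 74, 78.435]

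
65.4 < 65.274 False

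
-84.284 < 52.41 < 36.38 False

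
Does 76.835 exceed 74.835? Yes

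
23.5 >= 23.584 False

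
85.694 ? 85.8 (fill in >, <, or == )<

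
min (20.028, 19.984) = 19.984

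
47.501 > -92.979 True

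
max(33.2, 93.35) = 93.35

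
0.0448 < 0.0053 False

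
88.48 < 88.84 True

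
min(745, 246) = 246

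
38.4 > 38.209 True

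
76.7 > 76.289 True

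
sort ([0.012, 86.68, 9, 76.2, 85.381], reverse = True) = [86.68, 85.381, 76.2, 9, 0.012]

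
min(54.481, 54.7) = 54.481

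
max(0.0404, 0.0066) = 0.0404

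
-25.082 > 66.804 False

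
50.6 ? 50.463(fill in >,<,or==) >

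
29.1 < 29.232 True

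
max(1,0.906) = 1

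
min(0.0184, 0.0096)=0.0096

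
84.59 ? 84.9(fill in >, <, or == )<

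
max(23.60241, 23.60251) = 23.60251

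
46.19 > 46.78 False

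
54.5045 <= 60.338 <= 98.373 True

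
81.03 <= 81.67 True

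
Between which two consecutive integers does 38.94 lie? 38 and 39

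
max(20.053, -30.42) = 20.053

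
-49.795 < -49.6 True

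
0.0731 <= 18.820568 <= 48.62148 True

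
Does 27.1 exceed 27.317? No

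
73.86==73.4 False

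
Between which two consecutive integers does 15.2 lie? 15 and 16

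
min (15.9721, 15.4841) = 15.4841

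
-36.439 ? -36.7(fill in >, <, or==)>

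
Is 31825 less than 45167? Yes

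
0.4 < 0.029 False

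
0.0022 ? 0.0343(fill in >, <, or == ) <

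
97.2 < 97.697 True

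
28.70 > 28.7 False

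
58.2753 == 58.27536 False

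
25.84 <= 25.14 False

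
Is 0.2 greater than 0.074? Yes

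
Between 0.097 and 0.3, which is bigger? 0.3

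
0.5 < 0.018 False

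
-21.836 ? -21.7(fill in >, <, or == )<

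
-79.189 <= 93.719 True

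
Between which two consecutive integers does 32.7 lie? 32 and 33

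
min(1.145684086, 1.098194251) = 1.098194251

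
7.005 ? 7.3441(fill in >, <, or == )<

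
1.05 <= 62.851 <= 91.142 True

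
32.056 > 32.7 False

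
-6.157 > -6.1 False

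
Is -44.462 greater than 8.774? No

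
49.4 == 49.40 True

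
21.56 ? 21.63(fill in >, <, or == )<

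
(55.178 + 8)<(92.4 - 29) True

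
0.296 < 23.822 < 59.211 True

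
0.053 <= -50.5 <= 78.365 False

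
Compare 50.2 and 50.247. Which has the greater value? 50.247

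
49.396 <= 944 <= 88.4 False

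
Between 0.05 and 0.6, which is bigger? 0.6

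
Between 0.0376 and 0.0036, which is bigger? 0.0376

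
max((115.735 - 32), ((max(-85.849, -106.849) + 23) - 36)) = 83.735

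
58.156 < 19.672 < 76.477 False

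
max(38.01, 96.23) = 96.23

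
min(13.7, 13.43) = 13.43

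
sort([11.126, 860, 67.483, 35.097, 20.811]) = [11.126, 20.811, 35.097, 67.483, 860]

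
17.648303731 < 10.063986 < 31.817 False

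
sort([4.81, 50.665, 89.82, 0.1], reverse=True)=[89.82, 50.665, 4.81, 0.1]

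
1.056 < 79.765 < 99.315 True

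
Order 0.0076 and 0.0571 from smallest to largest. 0.0076, 0.0571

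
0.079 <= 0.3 True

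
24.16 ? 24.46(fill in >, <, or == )<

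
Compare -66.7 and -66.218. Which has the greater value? -66.218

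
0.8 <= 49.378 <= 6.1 False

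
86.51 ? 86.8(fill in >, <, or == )<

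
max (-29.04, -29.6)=-29.04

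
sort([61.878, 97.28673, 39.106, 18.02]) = [18.02, 39.106, 61.878, 97.28673]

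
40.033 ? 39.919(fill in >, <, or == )>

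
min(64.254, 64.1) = 64.1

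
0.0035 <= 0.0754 True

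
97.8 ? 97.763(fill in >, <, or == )>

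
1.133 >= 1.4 False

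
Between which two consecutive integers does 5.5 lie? 5 and 6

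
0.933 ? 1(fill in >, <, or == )<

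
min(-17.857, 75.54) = -17.857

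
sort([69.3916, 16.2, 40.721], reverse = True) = [69.3916, 40.721, 16.2]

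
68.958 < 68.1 False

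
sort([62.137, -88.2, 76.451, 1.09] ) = [-88.2, 1.09, 62.137, 76.451]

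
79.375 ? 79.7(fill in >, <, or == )<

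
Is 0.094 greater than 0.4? No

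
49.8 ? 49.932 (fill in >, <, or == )<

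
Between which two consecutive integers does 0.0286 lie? 0 and 1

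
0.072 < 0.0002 False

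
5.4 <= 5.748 True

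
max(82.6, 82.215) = 82.6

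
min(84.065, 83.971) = 83.971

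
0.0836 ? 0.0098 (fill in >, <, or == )>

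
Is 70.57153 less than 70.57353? Yes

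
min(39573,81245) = 39573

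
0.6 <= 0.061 False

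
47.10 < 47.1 False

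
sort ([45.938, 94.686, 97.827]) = [45.938, 94.686, 97.827]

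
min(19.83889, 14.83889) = 14.83889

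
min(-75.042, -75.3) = -75.3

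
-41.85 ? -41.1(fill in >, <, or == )<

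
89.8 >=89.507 True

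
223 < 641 True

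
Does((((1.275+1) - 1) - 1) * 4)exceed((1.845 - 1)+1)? No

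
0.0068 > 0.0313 False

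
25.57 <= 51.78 True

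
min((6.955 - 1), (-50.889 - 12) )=-62.889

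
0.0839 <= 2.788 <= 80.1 True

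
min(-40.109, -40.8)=-40.8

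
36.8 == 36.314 False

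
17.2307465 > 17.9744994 False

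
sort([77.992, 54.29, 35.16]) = [35.16, 54.29, 77.992]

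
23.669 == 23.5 False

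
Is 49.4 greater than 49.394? Yes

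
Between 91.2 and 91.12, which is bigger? 91.2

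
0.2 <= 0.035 False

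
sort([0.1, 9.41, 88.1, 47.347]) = [0.1, 9.41, 47.347, 88.1]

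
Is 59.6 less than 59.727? Yes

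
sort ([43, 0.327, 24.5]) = [0.327, 24.5, 43]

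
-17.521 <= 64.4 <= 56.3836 False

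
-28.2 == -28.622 False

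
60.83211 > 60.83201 True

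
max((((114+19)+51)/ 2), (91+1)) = 92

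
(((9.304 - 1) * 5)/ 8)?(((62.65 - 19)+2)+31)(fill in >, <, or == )<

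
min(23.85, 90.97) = 23.85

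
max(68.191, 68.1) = 68.191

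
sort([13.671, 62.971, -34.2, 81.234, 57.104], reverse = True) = [81.234, 62.971, 57.104, 13.671, -34.2]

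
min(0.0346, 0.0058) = 0.0058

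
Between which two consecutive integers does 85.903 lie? 85 and 86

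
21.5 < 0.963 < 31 False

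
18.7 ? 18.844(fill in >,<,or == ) <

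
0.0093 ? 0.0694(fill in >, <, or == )<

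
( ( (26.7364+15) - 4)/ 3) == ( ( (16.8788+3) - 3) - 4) False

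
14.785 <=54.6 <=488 True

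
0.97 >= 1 False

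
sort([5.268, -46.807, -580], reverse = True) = [5.268, -46.807, -580]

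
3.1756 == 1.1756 False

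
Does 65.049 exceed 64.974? Yes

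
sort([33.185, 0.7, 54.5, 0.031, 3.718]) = [0.031, 0.7, 3.718, 33.185, 54.5]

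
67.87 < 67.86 False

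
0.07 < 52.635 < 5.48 False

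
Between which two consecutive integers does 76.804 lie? 76 and 77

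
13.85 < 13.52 False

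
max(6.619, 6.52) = 6.619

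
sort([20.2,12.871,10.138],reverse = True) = [20.2,12.871,10.138]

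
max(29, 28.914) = 29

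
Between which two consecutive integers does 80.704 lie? 80 and 81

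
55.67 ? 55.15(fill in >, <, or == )>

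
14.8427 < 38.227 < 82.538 True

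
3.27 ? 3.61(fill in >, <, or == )<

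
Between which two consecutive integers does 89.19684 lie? 89 and 90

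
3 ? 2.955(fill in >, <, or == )>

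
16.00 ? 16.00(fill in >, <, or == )==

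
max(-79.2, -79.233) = -79.2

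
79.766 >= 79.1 True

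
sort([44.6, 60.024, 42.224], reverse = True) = [60.024, 44.6, 42.224]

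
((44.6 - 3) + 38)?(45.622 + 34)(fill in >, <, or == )<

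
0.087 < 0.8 True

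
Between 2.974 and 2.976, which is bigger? 2.976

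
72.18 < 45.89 False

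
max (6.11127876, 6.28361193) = 6.28361193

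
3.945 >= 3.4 True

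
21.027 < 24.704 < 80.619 True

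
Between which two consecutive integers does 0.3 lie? 0 and 1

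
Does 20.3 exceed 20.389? No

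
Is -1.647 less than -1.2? Yes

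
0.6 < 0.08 False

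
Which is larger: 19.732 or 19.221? 19.732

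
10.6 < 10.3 False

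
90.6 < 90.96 True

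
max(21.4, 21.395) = 21.4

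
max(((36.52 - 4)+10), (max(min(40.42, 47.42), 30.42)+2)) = 42.52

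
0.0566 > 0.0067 True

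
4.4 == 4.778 False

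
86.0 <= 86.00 True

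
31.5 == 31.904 False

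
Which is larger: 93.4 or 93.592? 93.592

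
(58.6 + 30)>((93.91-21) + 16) False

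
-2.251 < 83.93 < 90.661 True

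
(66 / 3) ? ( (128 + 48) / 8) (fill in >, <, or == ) ==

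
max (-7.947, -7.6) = -7.6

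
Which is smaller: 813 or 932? 813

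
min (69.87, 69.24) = 69.24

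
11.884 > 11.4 True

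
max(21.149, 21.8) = 21.8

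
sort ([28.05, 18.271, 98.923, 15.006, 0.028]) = [0.028, 15.006, 18.271, 28.05, 98.923]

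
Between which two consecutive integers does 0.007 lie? 0 and 1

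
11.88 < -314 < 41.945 False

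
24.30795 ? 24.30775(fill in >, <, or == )>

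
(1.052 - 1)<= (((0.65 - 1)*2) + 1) True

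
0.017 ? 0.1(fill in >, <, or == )<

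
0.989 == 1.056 False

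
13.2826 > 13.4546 False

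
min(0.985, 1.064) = 0.985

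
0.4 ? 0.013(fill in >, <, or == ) >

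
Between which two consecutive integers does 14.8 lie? 14 and 15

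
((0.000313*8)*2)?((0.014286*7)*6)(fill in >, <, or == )<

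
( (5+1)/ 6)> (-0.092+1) True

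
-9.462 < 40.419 True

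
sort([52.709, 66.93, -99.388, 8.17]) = [-99.388, 8.17, 52.709, 66.93]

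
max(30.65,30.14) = 30.65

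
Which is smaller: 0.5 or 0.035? 0.035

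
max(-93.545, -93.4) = -93.4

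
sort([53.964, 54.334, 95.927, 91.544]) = [53.964, 54.334, 91.544, 95.927]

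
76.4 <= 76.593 True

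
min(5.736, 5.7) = 5.7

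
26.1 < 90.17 True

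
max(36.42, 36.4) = 36.42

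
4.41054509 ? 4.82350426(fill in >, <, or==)<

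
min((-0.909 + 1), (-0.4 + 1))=0.091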